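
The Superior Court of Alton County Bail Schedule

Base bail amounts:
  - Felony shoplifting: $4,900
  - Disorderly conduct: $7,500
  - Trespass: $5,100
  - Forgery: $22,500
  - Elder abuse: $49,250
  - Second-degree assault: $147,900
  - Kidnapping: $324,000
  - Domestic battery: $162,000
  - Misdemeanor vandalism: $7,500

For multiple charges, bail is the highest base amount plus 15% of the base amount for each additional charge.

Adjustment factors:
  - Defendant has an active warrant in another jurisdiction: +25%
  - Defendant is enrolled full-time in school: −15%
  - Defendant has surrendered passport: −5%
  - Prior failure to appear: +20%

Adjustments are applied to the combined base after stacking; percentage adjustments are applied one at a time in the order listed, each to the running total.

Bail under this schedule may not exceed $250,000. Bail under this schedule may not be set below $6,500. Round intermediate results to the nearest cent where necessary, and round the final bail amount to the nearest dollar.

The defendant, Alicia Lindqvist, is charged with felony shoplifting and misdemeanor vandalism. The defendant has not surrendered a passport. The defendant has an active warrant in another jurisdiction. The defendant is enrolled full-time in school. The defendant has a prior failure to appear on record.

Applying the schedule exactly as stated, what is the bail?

$10,500

Base amounts from the schedule: felony shoplifting $4,900; misdemeanor vandalism $7,500.
Stacking rule: highest base plus 15% of each additional charge. Highest is misdemeanor vandalism at $7,500. Additional: $4,900 × 15% = $735. Combined base = $7,500 + $735 = $8,235.
Defendant has an active warrant in another jurisdiction (+25%): $8,235 × 1.25 = $10,293.75.
Defendant is enrolled full-time in school (−15%): $10,293.75 × 0.85 = $8,749.69.
Prior failure to appear (+20%): $8,749.69 × 1.2 = $10,499.63.
$10,499.63 is within the $250,000 maximum.
$10,499.63 is at or above the $6,500 minimum.
Rounded to the nearest dollar: $10,500.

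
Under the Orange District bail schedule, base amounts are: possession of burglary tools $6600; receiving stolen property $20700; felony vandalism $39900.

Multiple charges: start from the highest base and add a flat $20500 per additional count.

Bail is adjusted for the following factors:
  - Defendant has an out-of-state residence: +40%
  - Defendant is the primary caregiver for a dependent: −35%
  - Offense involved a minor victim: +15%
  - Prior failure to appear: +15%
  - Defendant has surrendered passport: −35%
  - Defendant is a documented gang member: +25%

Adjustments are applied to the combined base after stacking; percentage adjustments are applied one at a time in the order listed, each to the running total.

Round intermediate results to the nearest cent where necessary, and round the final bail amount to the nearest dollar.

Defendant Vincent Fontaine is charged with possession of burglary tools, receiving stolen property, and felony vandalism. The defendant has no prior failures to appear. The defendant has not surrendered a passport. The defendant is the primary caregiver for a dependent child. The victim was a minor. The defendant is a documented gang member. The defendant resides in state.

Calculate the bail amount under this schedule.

Base amounts from the schedule: possession of burglary tools $6600; receiving stolen property $20700; felony vandalism $39900.
Stacking rule: highest base plus $20500 per additional charge. Highest is felony vandalism at $39900; 2 additional charges → +$41000. Combined base = $80900.
Defendant is the primary caregiver for a dependent (−35%): $80900 × 0.65 = $52585.
Offense involved a minor victim (+15%): $52585 × 1.15 = $60472.75.
Defendant is a documented gang member (+25%): $60472.75 × 1.25 = $75590.94.
Rounded to the nearest dollar: $75591.

$75591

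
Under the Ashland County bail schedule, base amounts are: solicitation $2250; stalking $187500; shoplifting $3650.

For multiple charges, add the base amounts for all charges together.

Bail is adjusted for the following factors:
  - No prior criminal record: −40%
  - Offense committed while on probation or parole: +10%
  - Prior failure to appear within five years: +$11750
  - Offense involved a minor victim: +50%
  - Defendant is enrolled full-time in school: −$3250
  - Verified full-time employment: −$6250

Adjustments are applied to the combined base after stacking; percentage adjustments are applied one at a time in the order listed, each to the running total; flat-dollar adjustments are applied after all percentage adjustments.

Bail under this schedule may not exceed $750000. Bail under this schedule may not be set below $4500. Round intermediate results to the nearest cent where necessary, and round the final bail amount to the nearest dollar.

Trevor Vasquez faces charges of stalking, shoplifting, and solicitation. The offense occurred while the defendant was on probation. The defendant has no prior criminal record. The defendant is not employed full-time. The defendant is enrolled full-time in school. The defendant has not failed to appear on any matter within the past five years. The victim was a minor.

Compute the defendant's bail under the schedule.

$188216

Base amounts from the schedule: stalking $187500; shoplifting $3650; solicitation $2250.
Stacking rule: sum of all bases. $187500 + $3650 + $2250 = $193400.
No prior criminal record (−40%): $193400 × 0.6 = $116040.
Offense committed while on probation or parole (+10%): $116040 × 1.1 = $127644.
Offense involved a minor victim (+50%): $127644 × 1.5 = $191466.
Defendant is enrolled full-time in school (−$3250 flat): $191466 − $3250 = $188216.
$188216 is within the $750000 maximum.
$188216 is at or above the $4500 minimum.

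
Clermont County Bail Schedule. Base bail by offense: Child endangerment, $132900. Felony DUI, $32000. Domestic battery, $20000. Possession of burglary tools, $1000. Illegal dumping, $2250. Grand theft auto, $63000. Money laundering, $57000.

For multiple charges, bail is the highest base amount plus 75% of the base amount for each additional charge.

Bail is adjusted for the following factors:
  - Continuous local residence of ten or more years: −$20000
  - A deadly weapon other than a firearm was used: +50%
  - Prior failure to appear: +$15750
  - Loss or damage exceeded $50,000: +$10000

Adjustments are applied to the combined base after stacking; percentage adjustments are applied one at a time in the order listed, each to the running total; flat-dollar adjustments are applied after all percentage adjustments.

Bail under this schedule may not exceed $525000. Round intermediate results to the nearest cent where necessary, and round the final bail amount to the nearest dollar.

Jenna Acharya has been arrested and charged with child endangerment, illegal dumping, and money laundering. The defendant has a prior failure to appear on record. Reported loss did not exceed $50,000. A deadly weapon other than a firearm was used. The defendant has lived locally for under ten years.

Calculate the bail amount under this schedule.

Base amounts from the schedule: child endangerment $132900; illegal dumping $2250; money laundering $57000.
Stacking rule: highest base plus 75% of each additional charge. Highest is child endangerment at $132900. Additional: $2250 × 75% = $1687.50; $57000 × 75% = $42750. Combined base = $132900 + $44437.50 = $177337.50.
A deadly weapon other than a firearm was used (+50%): $177337.50 × 1.5 = $266006.25.
Prior failure to appear (+$15750 flat): $266006.25 + $15750 = $281756.25.
$281756.25 is within the $525000 maximum.
Rounded to the nearest dollar: $281756.

$281756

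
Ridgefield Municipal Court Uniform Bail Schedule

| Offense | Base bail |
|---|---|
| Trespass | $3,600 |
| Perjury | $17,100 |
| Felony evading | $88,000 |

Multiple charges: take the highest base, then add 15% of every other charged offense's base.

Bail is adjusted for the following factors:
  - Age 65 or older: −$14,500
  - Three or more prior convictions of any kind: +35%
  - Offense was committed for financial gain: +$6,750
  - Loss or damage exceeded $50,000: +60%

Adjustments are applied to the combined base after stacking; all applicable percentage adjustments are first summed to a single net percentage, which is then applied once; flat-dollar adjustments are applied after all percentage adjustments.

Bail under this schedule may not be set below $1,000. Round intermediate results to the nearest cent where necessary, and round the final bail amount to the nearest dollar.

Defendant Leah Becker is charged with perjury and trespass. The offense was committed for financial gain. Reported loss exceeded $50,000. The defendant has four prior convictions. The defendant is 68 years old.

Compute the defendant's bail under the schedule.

Base amounts from the schedule: perjury $17,100; trespass $3,600.
Stacking rule: highest base plus 15% of each additional charge. Highest is perjury at $17,100. Additional: $3,600 × 15% = $540. Combined base = $17,100 + $540 = $17,640.
Net percentage adjustment: +35% +60% = +95%. $17,640 × 1.95 = $34,398.
Age 65 or older (−$14,500 flat): $34,398 − $14,500 = $19,898.
Offense was committed for financial gain (+$6,750 flat): $19,898 + $6,750 = $26,648.
$26,648 is at or above the $1,000 minimum.

$26,648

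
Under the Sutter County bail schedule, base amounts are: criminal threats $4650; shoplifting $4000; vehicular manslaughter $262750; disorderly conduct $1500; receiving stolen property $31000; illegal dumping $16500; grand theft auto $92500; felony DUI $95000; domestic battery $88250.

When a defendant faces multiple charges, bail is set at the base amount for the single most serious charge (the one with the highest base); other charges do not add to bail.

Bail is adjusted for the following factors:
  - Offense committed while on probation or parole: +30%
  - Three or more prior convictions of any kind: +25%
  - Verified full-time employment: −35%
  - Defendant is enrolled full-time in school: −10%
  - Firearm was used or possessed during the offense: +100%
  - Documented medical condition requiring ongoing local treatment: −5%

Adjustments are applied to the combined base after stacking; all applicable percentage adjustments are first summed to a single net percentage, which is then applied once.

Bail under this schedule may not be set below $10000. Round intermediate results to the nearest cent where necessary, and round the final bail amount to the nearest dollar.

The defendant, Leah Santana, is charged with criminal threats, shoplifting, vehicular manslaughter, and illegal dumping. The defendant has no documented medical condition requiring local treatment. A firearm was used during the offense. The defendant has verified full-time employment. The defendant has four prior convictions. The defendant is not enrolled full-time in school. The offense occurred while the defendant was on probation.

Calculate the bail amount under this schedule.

$578050

Base amounts from the schedule: criminal threats $4650; shoplifting $4000; vehicular manslaughter $262750; illegal dumping $16500.
Stacking rule: use the highest base only. Highest is vehicular manslaughter at $262750. Combined base = $262750.
Net percentage adjustment: +30% +25% −35% +100% = +120%. $262750 × 2.2 = $578050.
$578050 is at or above the $10000 minimum.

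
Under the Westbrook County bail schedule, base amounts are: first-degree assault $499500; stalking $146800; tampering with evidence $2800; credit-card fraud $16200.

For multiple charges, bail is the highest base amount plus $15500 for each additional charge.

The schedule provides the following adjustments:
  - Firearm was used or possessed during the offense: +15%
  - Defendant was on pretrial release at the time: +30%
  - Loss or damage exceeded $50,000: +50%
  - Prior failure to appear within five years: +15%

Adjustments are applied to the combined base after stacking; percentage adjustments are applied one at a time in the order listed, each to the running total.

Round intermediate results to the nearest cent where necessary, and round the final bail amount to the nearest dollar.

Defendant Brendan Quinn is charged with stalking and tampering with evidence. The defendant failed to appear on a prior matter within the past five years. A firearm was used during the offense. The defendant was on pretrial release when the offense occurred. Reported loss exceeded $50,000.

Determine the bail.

$418551

Base amounts from the schedule: stalking $146800; tampering with evidence $2800.
Stacking rule: highest base plus $15500 per additional charge. Highest is stalking at $146800; 1 additional charge → +$15500. Combined base = $162300.
Firearm was used or possessed during the offense (+15%): $162300 × 1.15 = $186645.
Defendant was on pretrial release at the time (+30%): $186645 × 1.3 = $242638.50.
Loss or damage exceeded $50,000 (+50%): $242638.50 × 1.5 = $363957.75.
Prior failure to appear within five years (+15%): $363957.75 × 1.15 = $418551.41.
Rounded to the nearest dollar: $418551.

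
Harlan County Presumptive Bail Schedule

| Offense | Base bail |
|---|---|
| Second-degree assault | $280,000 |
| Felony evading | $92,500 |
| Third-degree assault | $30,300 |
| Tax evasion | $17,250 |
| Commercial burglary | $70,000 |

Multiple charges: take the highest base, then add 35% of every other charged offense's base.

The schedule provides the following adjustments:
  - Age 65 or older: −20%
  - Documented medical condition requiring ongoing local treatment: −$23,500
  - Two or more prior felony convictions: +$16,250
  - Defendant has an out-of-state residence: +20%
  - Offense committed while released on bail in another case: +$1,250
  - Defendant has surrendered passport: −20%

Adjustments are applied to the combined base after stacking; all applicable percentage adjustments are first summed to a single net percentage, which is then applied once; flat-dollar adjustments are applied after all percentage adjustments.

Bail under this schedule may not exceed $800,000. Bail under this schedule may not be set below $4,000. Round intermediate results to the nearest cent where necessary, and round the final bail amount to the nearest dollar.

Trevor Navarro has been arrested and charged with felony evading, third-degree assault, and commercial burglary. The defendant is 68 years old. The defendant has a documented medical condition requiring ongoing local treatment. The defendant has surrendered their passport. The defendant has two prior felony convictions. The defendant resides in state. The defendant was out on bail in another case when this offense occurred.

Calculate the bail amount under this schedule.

Base amounts from the schedule: felony evading $92,500; third-degree assault $30,300; commercial burglary $70,000.
Stacking rule: highest base plus 35% of each additional charge. Highest is felony evading at $92,500. Additional: $30,300 × 35% = $10,605; $70,000 × 35% = $24,500. Combined base = $92,500 + $35,105 = $127,605.
Net percentage adjustment: −20% −20% = −40%. $127,605 × 0.6 = $76,563.
Documented medical condition requiring ongoing local treatment (−$23,500 flat): $76,563 − $23,500 = $53,063.
Two or more prior felony convictions (+$16,250 flat): $53,063 + $16,250 = $69,313.
Offense committed while released on bail in another case (+$1,250 flat): $69,313 + $1,250 = $70,563.
$70,563 is within the $800,000 maximum.
$70,563 is at or above the $4,000 minimum.

$70,563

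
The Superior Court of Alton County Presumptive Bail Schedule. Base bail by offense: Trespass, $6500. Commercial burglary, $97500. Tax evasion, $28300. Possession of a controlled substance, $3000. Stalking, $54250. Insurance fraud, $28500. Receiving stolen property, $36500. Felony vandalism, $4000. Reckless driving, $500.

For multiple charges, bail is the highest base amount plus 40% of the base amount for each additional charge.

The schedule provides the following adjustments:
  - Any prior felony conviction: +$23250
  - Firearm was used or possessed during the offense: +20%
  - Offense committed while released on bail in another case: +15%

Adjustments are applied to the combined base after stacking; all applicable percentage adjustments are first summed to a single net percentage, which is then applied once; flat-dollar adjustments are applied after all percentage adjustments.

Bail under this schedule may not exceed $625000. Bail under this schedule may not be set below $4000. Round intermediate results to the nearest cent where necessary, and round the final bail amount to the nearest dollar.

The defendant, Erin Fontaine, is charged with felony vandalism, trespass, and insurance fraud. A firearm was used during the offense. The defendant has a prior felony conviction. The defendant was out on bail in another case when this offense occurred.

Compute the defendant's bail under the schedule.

$67395

Base amounts from the schedule: felony vandalism $4000; trespass $6500; insurance fraud $28500.
Stacking rule: highest base plus 40% of each additional charge. Highest is insurance fraud at $28500. Additional: $4000 × 40% = $1600; $6500 × 40% = $2600. Combined base = $28500 + $4200 = $32700.
Net percentage adjustment: +20% +15% = +35%. $32700 × 1.35 = $44145.
Any prior felony conviction (+$23250 flat): $44145 + $23250 = $67395.
$67395 is within the $625000 maximum.
$67395 is at or above the $4000 minimum.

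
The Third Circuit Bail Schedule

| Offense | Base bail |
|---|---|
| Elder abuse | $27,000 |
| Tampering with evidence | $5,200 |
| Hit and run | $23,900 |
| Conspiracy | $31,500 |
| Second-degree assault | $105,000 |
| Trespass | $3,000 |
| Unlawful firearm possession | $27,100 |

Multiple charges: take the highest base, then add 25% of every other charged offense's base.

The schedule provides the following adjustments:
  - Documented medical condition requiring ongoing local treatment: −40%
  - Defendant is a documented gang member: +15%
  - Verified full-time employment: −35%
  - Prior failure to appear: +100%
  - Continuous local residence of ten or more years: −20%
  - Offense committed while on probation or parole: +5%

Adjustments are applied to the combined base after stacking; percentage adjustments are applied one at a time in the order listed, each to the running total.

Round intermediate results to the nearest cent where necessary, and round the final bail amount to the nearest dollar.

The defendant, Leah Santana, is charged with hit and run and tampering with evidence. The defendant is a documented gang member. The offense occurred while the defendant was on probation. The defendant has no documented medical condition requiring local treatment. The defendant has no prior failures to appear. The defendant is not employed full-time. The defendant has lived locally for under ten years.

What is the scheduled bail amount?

Base amounts from the schedule: hit and run $23,900; tampering with evidence $5,200.
Stacking rule: highest base plus 25% of each additional charge. Highest is hit and run at $23,900. Additional: $5,200 × 25% = $1,300. Combined base = $23,900 + $1,300 = $25,200.
Defendant is a documented gang member (+15%): $25,200 × 1.15 = $28,980.
Offense committed while on probation or parole (+5%): $28,980 × 1.05 = $30,429.

$30,429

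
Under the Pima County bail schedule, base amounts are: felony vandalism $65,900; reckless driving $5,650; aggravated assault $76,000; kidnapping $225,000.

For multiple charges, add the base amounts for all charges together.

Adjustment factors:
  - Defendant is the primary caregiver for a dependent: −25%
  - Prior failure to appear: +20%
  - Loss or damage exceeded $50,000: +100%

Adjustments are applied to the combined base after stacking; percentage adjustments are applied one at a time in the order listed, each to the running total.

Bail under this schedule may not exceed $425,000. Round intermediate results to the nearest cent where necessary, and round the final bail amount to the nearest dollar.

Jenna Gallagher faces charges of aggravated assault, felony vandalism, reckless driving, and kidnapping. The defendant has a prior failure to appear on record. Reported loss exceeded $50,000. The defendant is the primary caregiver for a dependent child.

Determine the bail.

Base amounts from the schedule: aggravated assault $76,000; felony vandalism $65,900; reckless driving $5,650; kidnapping $225,000.
Stacking rule: sum of all bases. $76,000 + $65,900 + $5,650 + $225,000 = $372,550.
Defendant is the primary caregiver for a dependent (−25%): $372,550 × 0.75 = $279,412.50.
Prior failure to appear (+20%): $279,412.50 × 1.2 = $335,295.
Loss or damage exceeded $50,000 (+100%): $335,295 × 2 = $670,590.
Result $670,590 exceeds the maximum of $425,000; bail is capped at $425,000.

$425,000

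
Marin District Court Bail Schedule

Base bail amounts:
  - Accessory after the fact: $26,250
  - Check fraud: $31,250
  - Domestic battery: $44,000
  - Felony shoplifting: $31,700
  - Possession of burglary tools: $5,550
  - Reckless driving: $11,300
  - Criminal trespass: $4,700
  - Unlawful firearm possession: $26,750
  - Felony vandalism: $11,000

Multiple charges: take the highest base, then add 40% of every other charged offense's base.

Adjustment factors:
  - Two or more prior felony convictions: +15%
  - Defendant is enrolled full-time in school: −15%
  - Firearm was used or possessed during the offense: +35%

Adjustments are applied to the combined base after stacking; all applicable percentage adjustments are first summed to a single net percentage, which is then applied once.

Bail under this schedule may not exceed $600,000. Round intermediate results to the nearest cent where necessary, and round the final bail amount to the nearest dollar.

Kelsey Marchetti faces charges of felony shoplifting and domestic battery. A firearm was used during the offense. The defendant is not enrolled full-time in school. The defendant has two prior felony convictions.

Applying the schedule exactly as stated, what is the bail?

$85,020

Base amounts from the schedule: felony shoplifting $31,700; domestic battery $44,000.
Stacking rule: highest base plus 40% of each additional charge. Highest is domestic battery at $44,000. Additional: $31,700 × 40% = $12,680. Combined base = $44,000 + $12,680 = $56,680.
Net percentage adjustment: +15% +35% = +50%. $56,680 × 1.5 = $85,020.
$85,020 is within the $600,000 maximum.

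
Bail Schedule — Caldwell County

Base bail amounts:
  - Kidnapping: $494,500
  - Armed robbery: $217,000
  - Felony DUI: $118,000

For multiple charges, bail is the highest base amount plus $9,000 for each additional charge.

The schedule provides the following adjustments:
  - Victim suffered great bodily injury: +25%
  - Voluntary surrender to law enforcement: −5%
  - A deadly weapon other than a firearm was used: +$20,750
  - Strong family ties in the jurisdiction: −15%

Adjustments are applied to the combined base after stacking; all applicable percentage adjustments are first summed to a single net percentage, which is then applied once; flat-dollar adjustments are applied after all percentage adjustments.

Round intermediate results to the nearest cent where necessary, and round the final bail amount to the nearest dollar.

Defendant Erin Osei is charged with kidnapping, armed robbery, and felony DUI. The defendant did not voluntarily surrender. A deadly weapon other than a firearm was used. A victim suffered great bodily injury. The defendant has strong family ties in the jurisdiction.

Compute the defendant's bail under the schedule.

$584,500

Base amounts from the schedule: kidnapping $494,500; armed robbery $217,000; felony DUI $118,000.
Stacking rule: highest base plus $9,000 per additional charge. Highest is kidnapping at $494,500; 2 additional charges → +$18,000. Combined base = $512,500.
Net percentage adjustment: +25% −15% = +10%. $512,500 × 1.1 = $563,750.
A deadly weapon other than a firearm was used (+$20,750 flat): $563,750 + $20,750 = $584,500.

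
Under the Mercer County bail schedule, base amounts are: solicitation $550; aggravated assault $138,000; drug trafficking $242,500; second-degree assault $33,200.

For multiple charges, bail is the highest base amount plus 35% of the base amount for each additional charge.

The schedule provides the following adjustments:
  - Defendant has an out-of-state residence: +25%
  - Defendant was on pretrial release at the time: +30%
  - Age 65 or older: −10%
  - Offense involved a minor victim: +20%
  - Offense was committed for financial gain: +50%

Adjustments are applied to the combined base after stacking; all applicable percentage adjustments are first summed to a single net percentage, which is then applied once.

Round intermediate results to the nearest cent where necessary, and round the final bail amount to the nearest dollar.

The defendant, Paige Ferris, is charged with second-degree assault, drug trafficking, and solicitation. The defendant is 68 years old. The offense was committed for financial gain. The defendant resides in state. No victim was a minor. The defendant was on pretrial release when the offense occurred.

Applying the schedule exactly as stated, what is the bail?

$432,331

Base amounts from the schedule: second-degree assault $33,200; drug trafficking $242,500; solicitation $550.
Stacking rule: highest base plus 35% of each additional charge. Highest is drug trafficking at $242,500. Additional: $33,200 × 35% = $11,620; $550 × 35% = $192.50. Combined base = $242,500 + $11,812.50 = $254,312.50.
Net percentage adjustment: +30% −10% +50% = +70%. $254,312.50 × 1.7 = $432,331.25.
Rounded to the nearest dollar: $432,331.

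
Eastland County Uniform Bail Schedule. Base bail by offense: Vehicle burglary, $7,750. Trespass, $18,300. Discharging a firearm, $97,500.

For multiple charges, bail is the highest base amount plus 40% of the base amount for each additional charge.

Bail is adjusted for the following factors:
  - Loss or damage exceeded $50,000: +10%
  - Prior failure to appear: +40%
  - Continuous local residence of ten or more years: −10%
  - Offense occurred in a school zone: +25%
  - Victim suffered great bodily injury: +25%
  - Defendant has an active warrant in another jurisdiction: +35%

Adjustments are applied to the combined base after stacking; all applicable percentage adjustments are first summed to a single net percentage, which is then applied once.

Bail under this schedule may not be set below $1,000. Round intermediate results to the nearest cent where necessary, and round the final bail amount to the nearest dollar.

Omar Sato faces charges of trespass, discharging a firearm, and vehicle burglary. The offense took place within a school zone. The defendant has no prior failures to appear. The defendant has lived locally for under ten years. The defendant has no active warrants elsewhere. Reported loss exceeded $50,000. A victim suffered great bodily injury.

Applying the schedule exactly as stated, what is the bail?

Base amounts from the schedule: trespass $18,300; discharging a firearm $97,500; vehicle burglary $7,750.
Stacking rule: highest base plus 40% of each additional charge. Highest is discharging a firearm at $97,500. Additional: $18,300 × 40% = $7,320; $7,750 × 40% = $3,100. Combined base = $97,500 + $10,420 = $107,920.
Net percentage adjustment: +10% +25% +25% = +60%. $107,920 × 1.6 = $172,672.
$172,672 is at or above the $1,000 minimum.

$172,672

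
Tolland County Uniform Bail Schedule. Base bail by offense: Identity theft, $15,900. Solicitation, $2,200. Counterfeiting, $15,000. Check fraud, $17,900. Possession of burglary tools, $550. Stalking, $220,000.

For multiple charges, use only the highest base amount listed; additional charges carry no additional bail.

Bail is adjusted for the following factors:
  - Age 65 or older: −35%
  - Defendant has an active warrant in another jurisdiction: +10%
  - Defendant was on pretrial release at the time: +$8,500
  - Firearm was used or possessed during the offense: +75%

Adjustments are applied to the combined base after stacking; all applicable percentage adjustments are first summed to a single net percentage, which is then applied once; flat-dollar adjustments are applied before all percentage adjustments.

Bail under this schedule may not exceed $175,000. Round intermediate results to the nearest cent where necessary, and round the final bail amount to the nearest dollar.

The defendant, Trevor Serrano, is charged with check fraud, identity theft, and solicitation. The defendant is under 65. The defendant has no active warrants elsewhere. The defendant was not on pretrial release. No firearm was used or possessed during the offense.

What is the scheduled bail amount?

Base amounts from the schedule: check fraud $17,900; identity theft $15,900; solicitation $2,200.
Stacking rule: use the highest base only. Highest is check fraud at $17,900. Combined base = $17,900.
No adjustment factors apply to this defendant.
$17,900 is within the $175,000 maximum.

$17,900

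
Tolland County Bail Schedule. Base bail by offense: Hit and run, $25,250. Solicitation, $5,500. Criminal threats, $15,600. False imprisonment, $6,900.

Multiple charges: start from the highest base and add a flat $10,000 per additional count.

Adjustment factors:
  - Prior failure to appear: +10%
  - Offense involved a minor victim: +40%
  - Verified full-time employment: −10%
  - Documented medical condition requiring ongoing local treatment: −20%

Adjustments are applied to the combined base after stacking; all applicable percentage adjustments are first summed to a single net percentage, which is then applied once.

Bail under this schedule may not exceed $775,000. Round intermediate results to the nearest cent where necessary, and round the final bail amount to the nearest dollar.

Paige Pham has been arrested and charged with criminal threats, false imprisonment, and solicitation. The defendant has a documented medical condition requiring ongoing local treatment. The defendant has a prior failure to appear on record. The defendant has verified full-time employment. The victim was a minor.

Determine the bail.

Base amounts from the schedule: criminal threats $15,600; false imprisonment $6,900; solicitation $5,500.
Stacking rule: highest base plus $10,000 per additional charge. Highest is criminal threats at $15,600; 2 additional charges → +$20,000. Combined base = $35,600.
Net percentage adjustment: +10% +40% −10% −20% = +20%. $35,600 × 1.2 = $42,720.
$42,720 is within the $775,000 maximum.

$42,720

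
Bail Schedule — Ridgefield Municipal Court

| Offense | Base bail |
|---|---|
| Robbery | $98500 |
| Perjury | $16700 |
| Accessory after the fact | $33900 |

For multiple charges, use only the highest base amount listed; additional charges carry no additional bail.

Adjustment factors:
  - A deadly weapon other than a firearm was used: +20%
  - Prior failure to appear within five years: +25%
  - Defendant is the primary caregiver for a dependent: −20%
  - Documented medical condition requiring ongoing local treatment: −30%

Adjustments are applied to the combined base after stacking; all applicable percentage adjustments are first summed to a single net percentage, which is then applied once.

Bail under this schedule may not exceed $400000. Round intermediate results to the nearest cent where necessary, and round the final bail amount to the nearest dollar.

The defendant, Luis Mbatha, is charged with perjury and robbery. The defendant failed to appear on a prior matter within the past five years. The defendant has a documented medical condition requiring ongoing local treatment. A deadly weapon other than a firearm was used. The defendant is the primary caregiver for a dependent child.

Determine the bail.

Base amounts from the schedule: perjury $16700; robbery $98500.
Stacking rule: use the highest base only. Highest is robbery at $98500. Combined base = $98500.
Net percentage adjustment: +20% +25% −20% −30% = −5%. $98500 × 0.95 = $93575.
$93575 is within the $400000 maximum.

$93575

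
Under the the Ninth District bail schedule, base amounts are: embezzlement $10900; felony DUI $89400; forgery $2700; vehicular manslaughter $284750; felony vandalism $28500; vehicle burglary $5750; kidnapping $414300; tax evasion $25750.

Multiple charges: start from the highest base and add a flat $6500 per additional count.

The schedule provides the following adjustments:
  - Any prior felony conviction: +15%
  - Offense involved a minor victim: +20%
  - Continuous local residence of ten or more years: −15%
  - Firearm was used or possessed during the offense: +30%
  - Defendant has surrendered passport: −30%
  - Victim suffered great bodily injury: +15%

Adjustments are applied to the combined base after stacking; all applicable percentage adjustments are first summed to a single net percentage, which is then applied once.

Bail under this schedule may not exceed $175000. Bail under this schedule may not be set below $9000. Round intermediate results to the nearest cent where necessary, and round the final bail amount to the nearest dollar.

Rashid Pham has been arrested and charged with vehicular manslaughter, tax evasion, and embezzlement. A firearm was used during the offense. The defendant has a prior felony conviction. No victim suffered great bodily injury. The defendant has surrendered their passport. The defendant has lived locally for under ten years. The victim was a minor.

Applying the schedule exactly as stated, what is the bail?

$175000

Base amounts from the schedule: vehicular manslaughter $284750; tax evasion $25750; embezzlement $10900.
Stacking rule: highest base plus $6500 per additional charge. Highest is vehicular manslaughter at $284750; 2 additional charges → +$13000. Combined base = $297750.
Net percentage adjustment: +15% +20% +30% −30% = +35%. $297750 × 1.35 = $401962.50.
Result $401962.50 exceeds the maximum of $175000; bail is capped at $175000.
$175000 is at or above the $9000 minimum.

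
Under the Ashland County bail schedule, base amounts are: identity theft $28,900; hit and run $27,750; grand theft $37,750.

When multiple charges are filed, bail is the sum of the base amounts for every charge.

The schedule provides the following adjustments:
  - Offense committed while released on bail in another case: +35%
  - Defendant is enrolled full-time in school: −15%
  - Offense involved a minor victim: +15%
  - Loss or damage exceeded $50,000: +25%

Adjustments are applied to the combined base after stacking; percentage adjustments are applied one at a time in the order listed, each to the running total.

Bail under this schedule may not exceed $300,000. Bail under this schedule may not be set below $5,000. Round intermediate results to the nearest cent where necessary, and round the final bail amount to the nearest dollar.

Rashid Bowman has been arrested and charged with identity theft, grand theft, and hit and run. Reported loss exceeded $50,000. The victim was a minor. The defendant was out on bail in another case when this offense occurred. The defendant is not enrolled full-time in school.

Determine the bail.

Base amounts from the schedule: identity theft $28,900; grand theft $37,750; hit and run $27,750.
Stacking rule: sum of all bases. $28,900 + $37,750 + $27,750 = $94,400.
Offense committed while released on bail in another case (+35%): $94,400 × 1.35 = $127,440.
Offense involved a minor victim (+15%): $127,440 × 1.15 = $146,556.
Loss or damage exceeded $50,000 (+25%): $146,556 × 1.25 = $183,195.
$183,195 is within the $300,000 maximum.
$183,195 is at or above the $5,000 minimum.

$183,195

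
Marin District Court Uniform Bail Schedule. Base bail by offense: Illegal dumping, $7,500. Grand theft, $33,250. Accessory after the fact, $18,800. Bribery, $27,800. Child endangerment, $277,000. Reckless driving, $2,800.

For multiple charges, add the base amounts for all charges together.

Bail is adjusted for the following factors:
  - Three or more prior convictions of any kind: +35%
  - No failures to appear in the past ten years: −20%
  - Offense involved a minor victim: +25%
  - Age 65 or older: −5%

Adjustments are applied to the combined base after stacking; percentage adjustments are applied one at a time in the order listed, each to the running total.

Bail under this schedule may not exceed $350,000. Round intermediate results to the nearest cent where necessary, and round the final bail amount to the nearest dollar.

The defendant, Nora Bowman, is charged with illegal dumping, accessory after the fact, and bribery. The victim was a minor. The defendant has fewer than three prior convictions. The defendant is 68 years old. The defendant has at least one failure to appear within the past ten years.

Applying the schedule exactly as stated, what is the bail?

Base amounts from the schedule: illegal dumping $7,500; accessory after the fact $18,800; bribery $27,800.
Stacking rule: sum of all bases. $7,500 + $18,800 + $27,800 = $54,100.
Offense involved a minor victim (+25%): $54,100 × 1.25 = $67,625.
Age 65 or older (−5%): $67,625 × 0.95 = $64,243.75.
$64,243.75 is within the $350,000 maximum.
Rounded to the nearest dollar: $64,244.

$64,244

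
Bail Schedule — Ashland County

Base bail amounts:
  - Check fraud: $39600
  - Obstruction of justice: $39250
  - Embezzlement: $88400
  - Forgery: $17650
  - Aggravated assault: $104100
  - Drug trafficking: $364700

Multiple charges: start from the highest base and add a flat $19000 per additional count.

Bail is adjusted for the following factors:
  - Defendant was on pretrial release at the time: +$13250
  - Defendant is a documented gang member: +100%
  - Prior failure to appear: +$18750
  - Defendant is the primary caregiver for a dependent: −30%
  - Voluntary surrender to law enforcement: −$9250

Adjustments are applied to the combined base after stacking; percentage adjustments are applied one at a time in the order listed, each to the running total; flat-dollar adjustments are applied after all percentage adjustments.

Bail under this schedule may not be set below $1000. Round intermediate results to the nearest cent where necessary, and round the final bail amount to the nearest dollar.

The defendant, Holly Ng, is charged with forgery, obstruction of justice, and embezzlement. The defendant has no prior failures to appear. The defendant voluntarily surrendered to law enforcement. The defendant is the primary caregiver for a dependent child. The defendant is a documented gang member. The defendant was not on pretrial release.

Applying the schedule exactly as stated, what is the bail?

$167710

Base amounts from the schedule: forgery $17650; obstruction of justice $39250; embezzlement $88400.
Stacking rule: highest base plus $19000 per additional charge. Highest is embezzlement at $88400; 2 additional charges → +$38000. Combined base = $126400.
Defendant is a documented gang member (+100%): $126400 × 2 = $252800.
Defendant is the primary caregiver for a dependent (−30%): $252800 × 0.7 = $176960.
Voluntary surrender to law enforcement (−$9250 flat): $176960 − $9250 = $167710.
$167710 is at or above the $1000 minimum.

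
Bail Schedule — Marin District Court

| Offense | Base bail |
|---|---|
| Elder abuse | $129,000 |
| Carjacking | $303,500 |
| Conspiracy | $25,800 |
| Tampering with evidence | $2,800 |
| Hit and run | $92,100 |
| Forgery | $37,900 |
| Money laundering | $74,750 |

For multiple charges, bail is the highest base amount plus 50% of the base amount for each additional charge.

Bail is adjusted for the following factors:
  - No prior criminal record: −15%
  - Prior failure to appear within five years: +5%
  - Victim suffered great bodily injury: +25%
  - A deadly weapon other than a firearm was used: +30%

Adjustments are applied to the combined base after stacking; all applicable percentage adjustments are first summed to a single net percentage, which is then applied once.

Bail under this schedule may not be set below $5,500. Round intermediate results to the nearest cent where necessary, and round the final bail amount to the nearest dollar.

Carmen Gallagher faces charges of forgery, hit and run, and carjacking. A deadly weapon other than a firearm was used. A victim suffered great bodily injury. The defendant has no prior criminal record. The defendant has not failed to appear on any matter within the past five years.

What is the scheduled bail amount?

Base amounts from the schedule: forgery $37,900; hit and run $92,100; carjacking $303,500.
Stacking rule: highest base plus 50% of each additional charge. Highest is carjacking at $303,500. Additional: $37,900 × 50% = $18,950; $92,100 × 50% = $46,050. Combined base = $303,500 + $65,000 = $368,500.
Net percentage adjustment: −15% +25% +30% = +40%. $368,500 × 1.4 = $515,900.
$515,900 is at or above the $5,500 minimum.

$515,900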